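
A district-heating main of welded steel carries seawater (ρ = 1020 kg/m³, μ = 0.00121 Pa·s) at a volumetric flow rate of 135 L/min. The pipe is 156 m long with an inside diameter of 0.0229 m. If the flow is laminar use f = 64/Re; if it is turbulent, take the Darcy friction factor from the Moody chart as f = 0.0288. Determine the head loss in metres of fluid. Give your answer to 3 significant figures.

h_f ≈ 298 m

Q = 135 L/min = 135/60000 = 0.00225 m³/s.
Cross-sectional area A = πD²/4 = π(0.0229)²/4 = 0.0004119 m²; mean velocity V = Q/A = 0.00225/0.0004119 = 5.463 m/s.
Reynolds number Re = ρVD/μ = 1020 · 5.463 · 0.0229 / 0.00121 = 1.055e+05.
Re > 4000 → turbulent; use the Moody-chart value f = 0.0288.
Darcy-Weisbach: ΔP = f(L/D)(ρV²/2) = 0.0288·(156/0.0229)·(1020·5.463²/2) = 0.0288·6812·1.522e+04 = 2.986e+06 Pa.
Head loss h_f = ΔP/(ρg) = 2.986e+06/(1020·9.81) = 298 m.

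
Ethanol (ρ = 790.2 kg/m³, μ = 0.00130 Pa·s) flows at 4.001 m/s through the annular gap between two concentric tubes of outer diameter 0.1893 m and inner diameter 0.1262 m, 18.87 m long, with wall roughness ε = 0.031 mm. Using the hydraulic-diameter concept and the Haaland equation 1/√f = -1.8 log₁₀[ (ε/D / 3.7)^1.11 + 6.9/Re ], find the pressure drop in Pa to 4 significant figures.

Hydraulic diameter D_h = 4A/P = D_o - D_i = 0.1893 - 0.1262 = 0.0631 m.
Re = ρVD_h/μ = 790.2·4.001·0.0631/0.0013 = 1.535e+05.
ε/D_h = 3.1e-05/0.0631 = 0.000491; Haaland gives 1/√f = -1.8 log₁₀[4.97e-05+4.5e-05] = 7.243, so f = 0.01906.
ΔP = f(L/D_h)(ρV²/2) = 0.01906·18.87/0.0631·6325 = 3.606e+04 Pa.

ΔP ≈ 36060 Pa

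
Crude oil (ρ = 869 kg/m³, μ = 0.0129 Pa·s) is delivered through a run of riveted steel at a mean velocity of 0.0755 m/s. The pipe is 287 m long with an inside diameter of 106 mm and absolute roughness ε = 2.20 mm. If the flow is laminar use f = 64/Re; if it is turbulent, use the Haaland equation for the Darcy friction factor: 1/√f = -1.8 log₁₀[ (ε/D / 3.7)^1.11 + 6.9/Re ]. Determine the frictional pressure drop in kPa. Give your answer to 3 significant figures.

Reynolds number Re = ρVD/μ = 869 · 0.0755 · 0.106 / 0.0129 = 539.1.
Re < 2300 → laminar flow, so f = 64/Re = 64/539.1 = 0.1187 (the turbulent correlation is not needed).
Darcy-Weisbach: ΔP = f(L/D)(ρV²/2) = 0.1187·(287/0.106)·(869·0.0755²/2) = 0.1187·2708·2.477 = 796.1 Pa.
ΔP = 796.1 Pa = 0.796 kPa.

ΔP ≈ 0.796 kPa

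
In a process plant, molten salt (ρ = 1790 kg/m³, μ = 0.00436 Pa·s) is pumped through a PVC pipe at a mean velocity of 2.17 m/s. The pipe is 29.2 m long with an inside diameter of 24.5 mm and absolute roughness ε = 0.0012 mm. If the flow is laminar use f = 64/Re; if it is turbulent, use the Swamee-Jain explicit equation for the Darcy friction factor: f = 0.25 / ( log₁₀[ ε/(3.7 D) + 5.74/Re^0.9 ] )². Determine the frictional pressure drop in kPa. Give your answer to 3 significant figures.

ΔP ≈ 128 kPa

Reynolds number Re = ρVD/μ = 1790 · 2.17 · 0.0245 / 0.00436 = 2.183e+04.
Re > 4000 → turbulent. Relative roughness ε/D = 1.2e-06/0.0245 = 4.9e-05. Swamee-Jain: f = 0.25/(log₁₀[4.9e-05/3.7 + 5.74/2.183e+04^0.9])² = 0.25/(log₁₀[1.32e-05 + 0.000714])² = 0.25/(-3.138)² = 0.02539.
Darcy-Weisbach: ΔP = f(L/D)(ρV²/2) = 0.02539·(29.2/0.0245)·(1790·2.17²/2) = 0.02539·1192·4214 = 1.275e+05 Pa.
ΔP = 1.275e+05 Pa = 128 kPa.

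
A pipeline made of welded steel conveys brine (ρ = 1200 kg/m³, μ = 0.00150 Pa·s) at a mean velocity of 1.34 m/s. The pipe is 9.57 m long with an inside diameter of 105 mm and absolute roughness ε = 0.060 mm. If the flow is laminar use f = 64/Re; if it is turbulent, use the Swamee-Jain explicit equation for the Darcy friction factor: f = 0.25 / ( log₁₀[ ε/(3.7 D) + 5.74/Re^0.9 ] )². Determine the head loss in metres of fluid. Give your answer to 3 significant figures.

h_f ≈ 0.170 m

Reynolds number Re = ρVD/μ = 1200 · 1.34 · 0.105 / 0.0015 = 1.126e+05.
Re > 4000 → turbulent. Relative roughness ε/D = 6e-05/0.105 = 0.000571. Swamee-Jain: f = 0.25/(log₁₀[0.000571/3.7 + 5.74/1.126e+05^0.9])² = 0.25/(log₁₀[0.000154 + 0.000163])² = 0.25/(-3.498)² = 0.02043.
Darcy-Weisbach: ΔP = f(L/D)(ρV²/2) = 0.02043·(9.57/0.105)·(1200·1.34²/2) = 0.02043·91.14·1077 = 2006 Pa.
Head loss h_f = ΔP/(ρg) = 2006/(1200·9.81) = 0.170 m.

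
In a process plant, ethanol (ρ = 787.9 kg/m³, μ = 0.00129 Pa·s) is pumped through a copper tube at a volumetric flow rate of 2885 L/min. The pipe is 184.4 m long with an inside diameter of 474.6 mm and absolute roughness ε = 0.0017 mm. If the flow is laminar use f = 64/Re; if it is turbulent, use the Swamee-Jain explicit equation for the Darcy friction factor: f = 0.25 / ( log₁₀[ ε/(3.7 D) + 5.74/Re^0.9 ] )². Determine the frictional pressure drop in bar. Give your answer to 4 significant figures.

Q = 2885 L/min = 2885/60000 = 0.04808 m³/s.
Cross-sectional area A = πD²/4 = π(0.4746)²/4 = 0.1769 m²; mean velocity V = Q/A = 0.04808/0.1769 = 0.2718 m/s.
Reynolds number Re = ρVD/μ = 787.9 · 0.2718 · 0.4746 / 0.00129 = 7.879e+04.
Re > 4000 → turbulent. Relative roughness ε/D = 1.7e-06/0.4746 = 3.58e-06. Swamee-Jain: f = 0.25/(log₁₀[3.58e-06/3.7 + 5.74/7.879e+04^0.9])² = 0.25/(log₁₀[9.68e-07 + 0.000225])² = 0.25/(-3.646)² = 0.01881.
Darcy-Weisbach: ΔP = f(L/D)(ρV²/2) = 0.01881·(184.4/0.4746)·(787.9·0.2718²/2) = 0.01881·388.5·29.1 = 212.7 Pa.
ΔP = 212.7 Pa = 0.002127 bar.

ΔP ≈ 0.002127 bar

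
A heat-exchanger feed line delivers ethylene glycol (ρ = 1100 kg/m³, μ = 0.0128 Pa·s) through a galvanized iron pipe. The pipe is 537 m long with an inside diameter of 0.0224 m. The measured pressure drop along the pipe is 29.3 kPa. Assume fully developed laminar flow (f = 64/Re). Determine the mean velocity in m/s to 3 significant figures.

For laminar flow, f = 64/Re with Re = ρVD/μ, so Darcy-Weisbach reduces to ΔP = 32μLV/D². Solving for V: V = ΔP·D²/(32μL) = 2.93e+04·(0.0224)²/(32·0.0128·537) = 0.06684 m/s.
Check: Re = ρVD/μ = 1100·0.06684·0.0224/0.0128 = 128.7 < 2300, so the laminar assumption holds.

V ≈ 0.0668 m/s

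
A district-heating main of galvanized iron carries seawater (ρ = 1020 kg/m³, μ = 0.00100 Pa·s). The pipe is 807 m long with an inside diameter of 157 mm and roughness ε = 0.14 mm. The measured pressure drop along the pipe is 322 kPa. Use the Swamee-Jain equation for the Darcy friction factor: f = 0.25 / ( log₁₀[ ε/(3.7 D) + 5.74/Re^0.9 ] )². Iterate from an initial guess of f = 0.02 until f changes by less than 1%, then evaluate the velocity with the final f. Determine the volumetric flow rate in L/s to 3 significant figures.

Rearranging Darcy-Weisbach: V = √(2·ΔP·D/(f·L·ρ)). With ε/D = 0.00014/0.157 = 0.000892, iterate starting from f = 0.02:
  f = 0.02 → V = √(2·3.22e+05·0.157/(0.02·807·1020)) = 2.478 m/s; Re = ρVD/μ = 3.969e+05; f → 0.02004
Converged (Δf/f < 1%). With the final f = 0.02004: V = √(2·3.22e+05·0.157/(0.02004·807·1020)) = 2.476 m/s.
Q = V·A = 2.476·(π/4·0.157²) = 0.04793 m³/s = 47.9 L/s.

Q ≈ 47.9 L/s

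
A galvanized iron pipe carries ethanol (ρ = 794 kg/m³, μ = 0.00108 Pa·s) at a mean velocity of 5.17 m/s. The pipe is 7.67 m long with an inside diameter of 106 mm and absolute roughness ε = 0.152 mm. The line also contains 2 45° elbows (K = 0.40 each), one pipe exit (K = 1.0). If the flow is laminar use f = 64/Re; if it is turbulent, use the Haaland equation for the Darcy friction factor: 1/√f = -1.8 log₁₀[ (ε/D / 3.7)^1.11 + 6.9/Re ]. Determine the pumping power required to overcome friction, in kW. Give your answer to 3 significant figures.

P ≈ 1.64 kW

Reynolds number Re = ρVD/μ = 794 · 5.17 · 0.106 / 0.00108 = 4.029e+05.
Re > 4000 → turbulent. Relative roughness ε/D = 0.000152/0.106 = 0.00143. Haaland: 1/√f = -1.8 log₁₀[(0.00143/3.7)^1.11 + 6.9/4.029e+05] = -1.8 log₁₀[0.000163 + 1.71e-05] = 6.739, so f = 0.02202.
Total minor-loss coefficient ΣK = 2·0.4 + 1·1 = 1.8.
ΔP = [f·L/D + ΣK]·(ρV²/2) = [0.02202·7.67/0.106 + 1.8]·(794·5.17²/2) = [1.594 + 1.8]·1.061e+04 = 3.601e+04 Pa.
Q = V·A = 5.17·0.008825 = 0.04562 m³/s.
Pumping power P = QΔP = 0.04562·3.601e+04 = 1643 W = 1.64 kW.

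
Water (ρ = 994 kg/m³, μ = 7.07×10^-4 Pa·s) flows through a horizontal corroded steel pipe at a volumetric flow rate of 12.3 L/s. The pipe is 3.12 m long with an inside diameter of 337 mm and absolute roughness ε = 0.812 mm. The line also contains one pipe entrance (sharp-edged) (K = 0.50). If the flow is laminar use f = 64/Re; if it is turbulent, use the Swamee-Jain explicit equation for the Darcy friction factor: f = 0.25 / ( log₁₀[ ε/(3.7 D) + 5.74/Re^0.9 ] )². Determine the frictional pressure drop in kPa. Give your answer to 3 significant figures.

Q = 12.3 L/s = 12.3/1000 = 0.0123 m³/s.
Cross-sectional area A = πD²/4 = π(0.337)²/4 = 0.0892 m²; mean velocity V = Q/A = 0.0123/0.0892 = 0.1379 m/s.
Reynolds number Re = ρVD/μ = 994 · 0.1379 · 0.337 / 0.000707 = 6.534e+04.
Re > 4000 → turbulent. Relative roughness ε/D = 0.000812/0.337 = 0.00241. Swamee-Jain: f = 0.25/(log₁₀[0.00241/3.7 + 5.74/6.534e+04^0.9])² = 0.25/(log₁₀[0.000651 + 0.000266])² = 0.25/(-3.037)² = 0.0271.
Total minor-loss coefficient ΣK = 1·0.5 = 0.5.
ΔP = [f·L/D + ΣK]·(ρV²/2) = [0.0271·3.12/0.337 + 0.5]·(994·0.1379²/2) = [0.2509 + 0.5]·9.451 = 7.096 Pa.
ΔP = 7.096 Pa = 0.00710 kPa.

ΔP ≈ 0.00710 kPa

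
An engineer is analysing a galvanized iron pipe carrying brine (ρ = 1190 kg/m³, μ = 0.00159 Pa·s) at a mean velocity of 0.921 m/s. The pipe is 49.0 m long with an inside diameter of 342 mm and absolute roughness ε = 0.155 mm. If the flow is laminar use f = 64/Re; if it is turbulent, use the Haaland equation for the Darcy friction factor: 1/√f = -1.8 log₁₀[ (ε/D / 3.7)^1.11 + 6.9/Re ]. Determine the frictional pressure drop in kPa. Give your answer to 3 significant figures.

Reynolds number Re = ρVD/μ = 1190 · 0.921 · 0.342 / 0.00159 = 2.357e+05.
Re > 4000 → turbulent. Relative roughness ε/D = 0.000155/0.342 = 0.000453. Haaland: 1/√f = -1.8 log₁₀[(0.000453/3.7)^1.11 + 6.9/2.357e+05] = -1.8 log₁₀[4.55e-05 + 2.93e-05] = 7.428, so f = 0.01813.
Darcy-Weisbach: ΔP = f(L/D)(ρV²/2) = 0.01813·(49/0.342)·(1190·0.921²/2) = 0.01813·143.3·504.7 = 1311 Pa.
ΔP = 1311 Pa = 1.31 kPa.

ΔP ≈ 1.31 kPa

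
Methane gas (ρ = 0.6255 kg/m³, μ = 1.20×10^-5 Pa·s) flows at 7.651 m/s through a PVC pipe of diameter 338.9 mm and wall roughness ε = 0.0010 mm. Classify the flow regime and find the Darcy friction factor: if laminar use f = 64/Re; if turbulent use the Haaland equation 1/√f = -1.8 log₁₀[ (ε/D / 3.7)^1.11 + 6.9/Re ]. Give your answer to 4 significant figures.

f ≈ 0.01677

Re = ρVD/μ = 0.6255·7.651·0.3389/1.2e-05 = 1.352e+05.
Re > 4000 → turbulent. ε/D = 1e-06/0.3389 = 2.95e-06; Haaland: 1/√f = -1.8 log₁₀[1.7e-07 + 5.11e-05] = 7.723, so f = 0.01677.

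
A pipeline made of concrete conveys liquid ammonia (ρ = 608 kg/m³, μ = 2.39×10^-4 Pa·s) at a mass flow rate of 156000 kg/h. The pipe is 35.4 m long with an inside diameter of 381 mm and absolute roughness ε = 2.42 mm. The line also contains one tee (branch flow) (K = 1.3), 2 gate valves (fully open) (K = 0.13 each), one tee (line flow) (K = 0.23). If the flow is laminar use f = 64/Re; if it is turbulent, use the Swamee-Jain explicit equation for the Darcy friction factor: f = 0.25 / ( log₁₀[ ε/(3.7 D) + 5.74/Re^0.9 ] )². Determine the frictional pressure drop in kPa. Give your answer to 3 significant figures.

ṁ = 156000 kg/h = 156000/3600 = 43.33 kg/s.
A = πD²/4 = π(0.381)²/4 = 0.114 m²; mean velocity V = ṁ/(ρA) = 43.33/(608 · 0.114) = 0.6251 m/s.
Reynolds number Re = ρVD/μ = 608 · 0.6251 · 0.381 / 0.000239 = 6.059e+05.
Re > 4000 → turbulent. Relative roughness ε/D = 0.00242/0.381 = 0.00635. Swamee-Jain: f = 0.25/(log₁₀[0.00635/3.7 + 5.74/6.059e+05^0.9])² = 0.25/(log₁₀[0.00172 + 3.59e-05])² = 0.25/(-2.756)² = 0.03291.
Total minor-loss coefficient ΣK = 1·1.3 + 2·0.13 + 1·0.23 = 1.79.
ΔP = [f·L/D + ΣK]·(ρV²/2) = [0.03291·35.4/0.381 + 1.79]·(608·0.6251²/2) = [3.057 + 1.79]·118.8 = 575.9 Pa.
ΔP = 575.9 Pa = 0.576 kPa.

ΔP ≈ 0.576 kPa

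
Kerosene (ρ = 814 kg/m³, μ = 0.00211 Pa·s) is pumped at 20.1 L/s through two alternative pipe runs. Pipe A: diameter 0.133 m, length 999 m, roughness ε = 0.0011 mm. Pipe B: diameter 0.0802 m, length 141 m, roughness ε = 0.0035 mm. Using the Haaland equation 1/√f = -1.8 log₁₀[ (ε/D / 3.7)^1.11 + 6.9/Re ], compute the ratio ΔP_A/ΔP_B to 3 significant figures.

ΔP_A/ΔP_B ≈ 0.621

Pipe A: V = Q/A = 0.0201/0.01389 = 1.447 m/s; Re = 7.423e+04; ε/D = 8.27e-06; Haaland → f = 0.01901; ΔP_A = f(L/D)(ρV²/2) = 1.217e+05 Pa.
Pipe B: V = Q/A = 0.0201/0.005052 = 3.979 m/s; Re = 1.231e+05; ε/D = 4.36e-05; Haaland → f = 0.01728; ΔP_B = f(L/D)(ρV²/2) = 1.958e+05 Pa.
ΔP_A/ΔP_B = 1.217e+05/1.958e+05 = 0.621.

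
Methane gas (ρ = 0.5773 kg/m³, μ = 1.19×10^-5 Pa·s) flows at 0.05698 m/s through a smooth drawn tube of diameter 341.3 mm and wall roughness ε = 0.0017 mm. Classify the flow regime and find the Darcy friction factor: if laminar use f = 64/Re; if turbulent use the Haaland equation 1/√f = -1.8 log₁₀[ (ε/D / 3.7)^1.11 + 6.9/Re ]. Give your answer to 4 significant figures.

f ≈ 0.06784

Re = ρVD/μ = 0.5773·0.05698·0.3413/1.19e-05 = 943.4.
Re < 2300 → laminar, so f = 64/Re = 0.06784 (roughness is irrelevant in laminar flow).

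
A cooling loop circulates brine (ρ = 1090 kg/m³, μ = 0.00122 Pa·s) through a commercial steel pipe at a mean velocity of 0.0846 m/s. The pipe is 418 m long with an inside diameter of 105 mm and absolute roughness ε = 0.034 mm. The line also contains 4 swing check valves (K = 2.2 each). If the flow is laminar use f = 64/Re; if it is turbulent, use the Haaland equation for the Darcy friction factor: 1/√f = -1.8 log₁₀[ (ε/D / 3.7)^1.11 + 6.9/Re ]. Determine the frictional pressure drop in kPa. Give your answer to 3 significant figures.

Reynolds number Re = ρVD/μ = 1090 · 0.0846 · 0.105 / 0.00122 = 7936.
Re > 4000 → turbulent. Relative roughness ε/D = 3.4e-05/0.105 = 0.000324. Haaland: 1/√f = -1.8 log₁₀[(0.000324/3.7)^1.11 + 6.9/7936] = -1.8 log₁₀[3.13e-05 + 0.000869] = 5.482, so f = 0.03328.
Total minor-loss coefficient ΣK = 4·2.2 = 8.8.
ΔP = [f·L/D + ΣK]·(ρV²/2) = [0.03328·418/0.105 + 8.8]·(1090·0.0846²/2) = [132.5 + 8.8]·3.901 = 551.1 Pa.
ΔP = 551.1 Pa = 0.551 kPa.

ΔP ≈ 0.551 kPa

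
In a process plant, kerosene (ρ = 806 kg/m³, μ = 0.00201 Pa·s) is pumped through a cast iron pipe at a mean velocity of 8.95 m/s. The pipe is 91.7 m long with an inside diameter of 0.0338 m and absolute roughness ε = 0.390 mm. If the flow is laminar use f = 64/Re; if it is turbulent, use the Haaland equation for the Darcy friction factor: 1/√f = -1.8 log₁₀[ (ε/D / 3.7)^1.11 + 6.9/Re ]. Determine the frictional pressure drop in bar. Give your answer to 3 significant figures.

ΔP ≈ 35.3 bar

Reynolds number Re = ρVD/μ = 806 · 8.95 · 0.0338 / 0.00201 = 1.213e+05.
Re > 4000 → turbulent. Relative roughness ε/D = 0.00039/0.0338 = 0.0115. Haaland: 1/√f = -1.8 log₁₀[(0.0115/3.7)^1.11 + 6.9/1.213e+05] = -1.8 log₁₀[0.00165 + 5.69e-05] = 4.981, so f = 0.04031.
Darcy-Weisbach: ΔP = f(L/D)(ρV²/2) = 0.04031·(91.7/0.0338)·(806·8.95²/2) = 0.04031·2713·3.228e+04 = 3.53e+06 Pa.
ΔP = 3.53e+06 Pa = 35.3 bar.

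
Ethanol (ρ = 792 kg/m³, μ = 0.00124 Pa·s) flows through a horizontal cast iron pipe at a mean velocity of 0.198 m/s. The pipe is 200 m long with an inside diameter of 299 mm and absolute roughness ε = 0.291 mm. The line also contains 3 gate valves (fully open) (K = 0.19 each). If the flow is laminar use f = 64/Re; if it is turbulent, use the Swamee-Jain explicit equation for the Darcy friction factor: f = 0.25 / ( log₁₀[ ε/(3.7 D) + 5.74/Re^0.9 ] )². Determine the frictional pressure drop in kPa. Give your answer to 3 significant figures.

ΔP ≈ 0.270 kPa

Reynolds number Re = ρVD/μ = 792 · 0.198 · 0.299 / 0.00124 = 3.781e+04.
Re > 4000 → turbulent. Relative roughness ε/D = 0.000291/0.299 = 0.000973. Swamee-Jain: f = 0.25/(log₁₀[0.000973/3.7 + 5.74/3.781e+04^0.9])² = 0.25/(log₁₀[0.000263 + 0.000436])² = 0.25/(-3.156)² = 0.0251.
Total minor-loss coefficient ΣK = 3·0.19 = 0.57.
ΔP = [f·L/D + ΣK]·(ρV²/2) = [0.0251·200/0.299 + 0.57]·(792·0.198²/2) = [16.79 + 0.57]·15.52 = 269.5 Pa.
ΔP = 269.5 Pa = 0.270 kPa.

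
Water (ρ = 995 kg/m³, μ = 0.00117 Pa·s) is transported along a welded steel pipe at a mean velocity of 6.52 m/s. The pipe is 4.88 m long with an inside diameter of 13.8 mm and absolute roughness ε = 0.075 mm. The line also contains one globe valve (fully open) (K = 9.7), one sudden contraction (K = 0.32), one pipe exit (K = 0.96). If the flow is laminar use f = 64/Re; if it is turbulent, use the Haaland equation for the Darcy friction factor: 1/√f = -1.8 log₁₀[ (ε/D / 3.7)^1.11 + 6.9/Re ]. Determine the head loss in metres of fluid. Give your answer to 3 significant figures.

h_f ≈ 48.5 m

Reynolds number Re = ρVD/μ = 995 · 6.52 · 0.0138 / 0.00117 = 7.652e+04.
Re > 4000 → turbulent. Relative roughness ε/D = 7.5e-05/0.0138 = 0.00543. Haaland: 1/√f = -1.8 log₁₀[(0.00543/3.7)^1.11 + 6.9/7.652e+04] = -1.8 log₁₀[0.000717 + 9.02e-05] = 5.568, so f = 0.03226.
Total minor-loss coefficient ΣK = 1·9.7 + 1·0.32 + 1·0.96 = 11.
ΔP = [f·L/D + ΣK]·(ρV²/2) = [0.03226·4.88/0.0138 + 11]·(995·6.52²/2) = [11.41 + 11]·2.115e+04 = 4.735e+05 Pa.
Head loss h_f = ΔP/(ρg) = 4.735e+05/(995·9.81) = 48.5 m.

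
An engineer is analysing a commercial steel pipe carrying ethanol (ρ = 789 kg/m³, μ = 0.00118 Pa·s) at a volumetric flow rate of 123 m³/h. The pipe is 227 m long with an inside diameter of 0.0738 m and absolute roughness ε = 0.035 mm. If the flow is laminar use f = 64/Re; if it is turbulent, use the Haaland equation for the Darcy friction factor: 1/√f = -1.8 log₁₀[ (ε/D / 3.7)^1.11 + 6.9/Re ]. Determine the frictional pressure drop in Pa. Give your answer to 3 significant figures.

Q = 123 m³/h = 123/3600 = 0.03417 m³/s.
Cross-sectional area A = πD²/4 = π(0.0738)²/4 = 0.004278 m²; mean velocity V = Q/A = 0.03417/0.004278 = 7.987 m/s.
Reynolds number Re = ρVD/μ = 789 · 7.987 · 0.0738 / 0.00118 = 3.941e+05.
Re > 4000 → turbulent. Relative roughness ε/D = 3.5e-05/0.0738 = 0.000474. Haaland: 1/√f = -1.8 log₁₀[(0.000474/3.7)^1.11 + 6.9/3.941e+05] = -1.8 log₁₀[4.78e-05 + 1.75e-05] = 7.533, so f = 0.01762.
Darcy-Weisbach: ΔP = f(L/D)(ρV²/2) = 0.01762·(227/0.0738)·(789·7.987²/2) = 0.01762·3076·2.517e+04 = 1.364e+06 Pa.

ΔP ≈ 1.36×10^6 Pa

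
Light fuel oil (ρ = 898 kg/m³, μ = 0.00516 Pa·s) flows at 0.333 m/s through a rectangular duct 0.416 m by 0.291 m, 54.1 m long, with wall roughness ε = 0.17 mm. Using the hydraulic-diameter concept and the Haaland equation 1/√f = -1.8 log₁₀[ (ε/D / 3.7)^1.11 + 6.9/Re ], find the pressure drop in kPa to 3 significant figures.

ΔP ≈ 0.210 kPa

Hydraulic diameter D_h = 4A/P = 4·(0.416·0.291)/(2·(0.416+0.291)) = 0.4842/1.414 = 0.3424 m.
Re = ρVD_h/μ = 898·0.333·0.3424/0.00516 = 1.985e+04.
ε/D_h = 0.00017/0.3424 = 0.000496; Haaland gives 1/√f = -1.8 log₁₀[5.03e-05+0.000348] = 6.12, so f = 0.0267.
ΔP = f(L/D_h)(ρV²/2) = 0.0267·54.1/0.3424·49.79 = 210 Pa.
ΔP = 0.210 kPa.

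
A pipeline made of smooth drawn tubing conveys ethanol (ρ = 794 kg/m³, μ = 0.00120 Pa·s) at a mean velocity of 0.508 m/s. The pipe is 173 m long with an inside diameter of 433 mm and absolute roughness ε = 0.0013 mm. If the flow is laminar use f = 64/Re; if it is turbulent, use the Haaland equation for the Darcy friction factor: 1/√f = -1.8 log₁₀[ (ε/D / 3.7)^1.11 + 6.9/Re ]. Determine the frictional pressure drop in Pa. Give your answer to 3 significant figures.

ΔP ≈ 676 Pa

Reynolds number Re = ρVD/μ = 794 · 0.508 · 0.433 / 0.0012 = 1.455e+05.
Re > 4000 → turbulent. Relative roughness ε/D = 1.3e-06/0.433 = 3e-06. Haaland: 1/√f = -1.8 log₁₀[(3e-06/3.7)^1.11 + 6.9/1.455e+05] = -1.8 log₁₀[1.73e-07 + 4.74e-05] = 7.781, so f = 0.01652.
Darcy-Weisbach: ΔP = f(L/D)(ρV²/2) = 0.01652·(173/0.433)·(794·0.508²/2) = 0.01652·399.5·102.5 = 676.2 Pa.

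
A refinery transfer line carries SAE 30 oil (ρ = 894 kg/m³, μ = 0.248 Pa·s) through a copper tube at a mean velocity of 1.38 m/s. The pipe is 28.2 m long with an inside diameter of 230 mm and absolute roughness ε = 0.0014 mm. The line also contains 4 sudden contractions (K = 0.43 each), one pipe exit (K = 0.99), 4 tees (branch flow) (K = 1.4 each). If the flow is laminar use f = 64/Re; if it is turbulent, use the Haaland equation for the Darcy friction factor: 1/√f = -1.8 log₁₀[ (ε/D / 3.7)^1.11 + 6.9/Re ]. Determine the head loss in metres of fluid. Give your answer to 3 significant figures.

h_f ≈ 1.47 m

Reynolds number Re = ρVD/μ = 894 · 1.38 · 0.23 / 0.248 = 1144.
Re < 2300 → laminar flow, so f = 64/Re = 64/1144 = 0.05594 (the turbulent correlation is not needed).
Total minor-loss coefficient ΣK = 4·0.43 + 1·0.99 + 4·1.4 = 8.31.
ΔP = [f·L/D + ΣK]·(ρV²/2) = [0.05594·28.2/0.23 + 8.31]·(894·1.38²/2) = [6.858 + 8.31]·851.3 = 1.291e+04 Pa.
Head loss h_f = ΔP/(ρg) = 1.291e+04/(894·9.81) = 1.47 m.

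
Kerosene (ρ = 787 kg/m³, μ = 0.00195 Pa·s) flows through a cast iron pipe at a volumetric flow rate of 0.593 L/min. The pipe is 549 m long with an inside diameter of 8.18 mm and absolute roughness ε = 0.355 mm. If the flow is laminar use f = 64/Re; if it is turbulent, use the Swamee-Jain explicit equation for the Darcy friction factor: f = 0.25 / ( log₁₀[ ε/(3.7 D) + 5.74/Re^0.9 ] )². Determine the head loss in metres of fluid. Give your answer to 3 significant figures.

Q = 0.593 L/min = 0.593/60000 = 9.883e-06 m³/s.
Cross-sectional area A = πD²/4 = π(0.00818)²/4 = 5.255e-05 m²; mean velocity V = Q/A = 9.883e-06/5.255e-05 = 0.1881 m/s.
Reynolds number Re = ρVD/μ = 787 · 0.1881 · 0.00818 / 0.00195 = 620.9.
Re < 2300 → laminar flow, so f = 64/Re = 64/620.9 = 0.1031 (the turbulent correlation is not needed).
Darcy-Weisbach: ΔP = f(L/D)(ρV²/2) = 0.1031·(549/0.00818)·(787·0.1881²/2) = 0.1031·6.711e+04·13.92 = 9.628e+04 Pa.
Head loss h_f = ΔP/(ρg) = 9.628e+04/(787·9.81) = 12.5 m.

h_f ≈ 12.5 m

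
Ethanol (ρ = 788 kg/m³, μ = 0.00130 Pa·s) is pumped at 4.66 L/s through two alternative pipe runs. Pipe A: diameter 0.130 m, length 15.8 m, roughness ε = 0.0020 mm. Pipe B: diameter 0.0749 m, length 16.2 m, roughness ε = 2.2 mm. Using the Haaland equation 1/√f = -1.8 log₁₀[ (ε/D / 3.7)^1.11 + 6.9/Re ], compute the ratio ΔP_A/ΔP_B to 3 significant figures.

Pipe A: V = Q/A = 0.00466/0.01327 = 0.3511 m/s; Re = 2.767e+04; ε/D = 1.54e-05; Haaland → f = 0.0238; ΔP_A = f(L/D)(ρV²/2) = 140.5 Pa.
Pipe B: V = Q/A = 0.00466/0.004406 = 1.058 m/s; Re = 4.802e+04; ε/D = 0.0294; Haaland → f = 0.05744; ΔP_B = f(L/D)(ρV²/2) = 5475 Pa.
ΔP_A/ΔP_B = 140.5/5475 = 0.0257.

ΔP_A/ΔP_B ≈ 0.0257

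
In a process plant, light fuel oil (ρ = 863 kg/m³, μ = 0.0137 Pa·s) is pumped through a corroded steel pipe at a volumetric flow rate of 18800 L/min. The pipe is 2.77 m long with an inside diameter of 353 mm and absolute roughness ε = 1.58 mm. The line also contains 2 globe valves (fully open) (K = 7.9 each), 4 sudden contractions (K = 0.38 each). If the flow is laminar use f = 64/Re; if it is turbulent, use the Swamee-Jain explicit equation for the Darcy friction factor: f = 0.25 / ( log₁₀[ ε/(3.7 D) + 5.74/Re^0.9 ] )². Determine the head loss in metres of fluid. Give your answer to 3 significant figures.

h_f ≈ 9.18 m

Q = 18800 L/min = 18800/60000 = 0.3133 m³/s.
Cross-sectional area A = πD²/4 = π(0.353)²/4 = 0.09787 m²; mean velocity V = Q/A = 0.3133/0.09787 = 3.202 m/s.
Reynolds number Re = ρVD/μ = 863 · 3.202 · 0.353 / 0.0137 = 7.119e+04.
Re > 4000 → turbulent. Relative roughness ε/D = 0.00158/0.353 = 0.00448. Swamee-Jain: f = 0.25/(log₁₀[0.00448/3.7 + 5.74/7.119e+04^0.9])² = 0.25/(log₁₀[0.00121 + 0.000246])² = 0.25/(-2.837)² = 0.03107.
Total minor-loss coefficient ΣK = 2·7.9 + 4·0.38 = 17.3.
ΔP = [f·L/D + ΣK]·(ρV²/2) = [0.03107·2.77/0.353 + 17.3]·(863·3.202²/2) = [0.2438 + 17.3]·4423 = 7.768e+04 Pa.
Head loss h_f = ΔP/(ρg) = 7.768e+04/(863·9.81) = 9.18 m.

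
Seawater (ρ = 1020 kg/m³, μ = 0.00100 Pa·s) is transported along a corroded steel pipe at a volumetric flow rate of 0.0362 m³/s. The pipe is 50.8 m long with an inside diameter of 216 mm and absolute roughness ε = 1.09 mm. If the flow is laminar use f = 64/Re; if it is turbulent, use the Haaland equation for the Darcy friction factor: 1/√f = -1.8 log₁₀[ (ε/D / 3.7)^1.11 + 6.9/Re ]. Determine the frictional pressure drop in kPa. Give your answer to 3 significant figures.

ΔP ≈ 3.62 kPa

Cross-sectional area A = πD²/4 = π(0.216)²/4 = 0.03664 m²; mean velocity V = Q/A = 0.0362/0.03664 = 0.9879 m/s.
Reynolds number Re = ρVD/μ = 1020 · 0.9879 · 0.216 / 0.001 = 2.177e+05.
Re > 4000 → turbulent. Relative roughness ε/D = 0.00109/0.216 = 0.00505. Haaland: 1/√f = -1.8 log₁₀[(0.00505/3.7)^1.11 + 6.9/2.177e+05] = -1.8 log₁₀[0.00066 + 3.17e-05] = 5.688, so f = 0.03091.
Darcy-Weisbach: ΔP = f(L/D)(ρV²/2) = 0.03091·(50.8/0.216)·(1020·0.9879²/2) = 0.03091·235.2·497.7 = 3618 Pa.
ΔP = 3618 Pa = 3.62 kPa.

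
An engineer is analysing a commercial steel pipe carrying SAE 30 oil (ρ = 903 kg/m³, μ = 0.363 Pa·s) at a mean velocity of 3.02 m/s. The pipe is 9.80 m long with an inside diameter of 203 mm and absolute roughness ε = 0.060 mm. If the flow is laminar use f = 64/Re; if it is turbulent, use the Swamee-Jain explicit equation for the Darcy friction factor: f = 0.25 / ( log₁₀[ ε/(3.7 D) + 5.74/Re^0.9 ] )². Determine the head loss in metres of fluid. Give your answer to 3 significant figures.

h_f ≈ 0.942 m

Reynolds number Re = ρVD/μ = 903 · 3.02 · 0.203 / 0.363 = 1525.
Re < 2300 → laminar flow, so f = 64/Re = 64/1525 = 0.04197 (the turbulent correlation is not needed).
Darcy-Weisbach: ΔP = f(L/D)(ρV²/2) = 0.04197·(9.8/0.203)·(903·3.02²/2) = 0.04197·48.28·4118 = 8343 Pa.
Head loss h_f = ΔP/(ρg) = 8343/(903·9.81) = 0.942 m.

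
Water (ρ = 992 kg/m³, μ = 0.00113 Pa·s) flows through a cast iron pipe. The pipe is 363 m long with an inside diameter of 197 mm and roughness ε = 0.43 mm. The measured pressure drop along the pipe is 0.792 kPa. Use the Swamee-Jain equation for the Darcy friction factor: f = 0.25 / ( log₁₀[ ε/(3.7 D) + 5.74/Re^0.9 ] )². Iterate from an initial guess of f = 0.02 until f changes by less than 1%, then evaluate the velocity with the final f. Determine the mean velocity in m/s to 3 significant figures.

V ≈ 0.174 m/s

Rearranging Darcy-Weisbach: V = √(2·ΔP·D/(f·L·ρ)). With ε/D = 0.00043/0.197 = 0.00218, iterate starting from f = 0.02:
  f = 0.02 → V = √(2·792·0.197/(0.02·363·992)) = 0.2082 m/s; Re = ρVD/μ = 3.6e+04; f → 0.02814
  f = 0.02814 → V = 0.1755 m/s; Re = 3.035e+04; f → 0.02872
  f = 0.02872 → V = 0.1737 m/s; Re = 3.004e+04; f → 0.02875
Converged (Δf/f < 1%). With the final f = 0.02875: V = √(2·792·0.197/(0.02875·363·992)) = 0.1736 m/s.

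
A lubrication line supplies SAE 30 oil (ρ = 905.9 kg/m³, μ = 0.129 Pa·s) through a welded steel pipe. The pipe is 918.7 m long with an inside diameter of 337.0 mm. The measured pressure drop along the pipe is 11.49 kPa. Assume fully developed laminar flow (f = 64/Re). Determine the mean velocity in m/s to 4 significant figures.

V ≈ 0.3441 m/s

For laminar flow, f = 64/Re with Re = ρVD/μ, so Darcy-Weisbach reduces to ΔP = 32μLV/D². Solving for V: V = ΔP·D²/(32μL) = 1.149e+04·(0.337)²/(32·0.129·918.7) = 0.3441 m/s.
Check: Re = ρVD/μ = 905.9·0.3441·0.337/0.129 = 814.3 < 2300, so the laminar assumption holds.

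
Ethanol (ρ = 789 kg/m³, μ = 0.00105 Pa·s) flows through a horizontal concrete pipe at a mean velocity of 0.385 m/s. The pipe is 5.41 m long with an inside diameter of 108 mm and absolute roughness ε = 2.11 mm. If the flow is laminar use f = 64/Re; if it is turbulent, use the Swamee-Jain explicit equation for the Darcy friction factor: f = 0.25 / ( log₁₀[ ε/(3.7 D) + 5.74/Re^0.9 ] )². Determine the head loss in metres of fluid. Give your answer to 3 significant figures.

Reynolds number Re = ρVD/μ = 789 · 0.385 · 0.108 / 0.00105 = 3.124e+04.
Re > 4000 → turbulent. Relative roughness ε/D = 0.00211/0.108 = 0.0195. Swamee-Jain: f = 0.25/(log₁₀[0.0195/3.7 + 5.74/3.124e+04^0.9])² = 0.25/(log₁₀[0.00528 + 0.000517])² = 0.25/(-2.237)² = 0.04997.
Darcy-Weisbach: ΔP = f(L/D)(ρV²/2) = 0.04997·(5.41/0.108)·(789·0.385²/2) = 0.04997·50.09·58.47 = 146.4 Pa.
Head loss h_f = ΔP/(ρg) = 146.4/(789·9.81) = 0.0189 m.

h_f ≈ 0.0189 m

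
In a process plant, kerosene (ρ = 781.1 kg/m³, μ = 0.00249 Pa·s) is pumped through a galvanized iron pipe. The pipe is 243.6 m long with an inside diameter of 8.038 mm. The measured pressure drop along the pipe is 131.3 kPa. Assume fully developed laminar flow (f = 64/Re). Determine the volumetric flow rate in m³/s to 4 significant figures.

Q ≈ 2.218×10^-5 m³/s

For laminar flow, f = 64/Re with Re = ρVD/μ, so Darcy-Weisbach reduces to ΔP = 32μLV/D². Solving for V: V = ΔP·D²/(32μL) = 1.313e+05·(0.008038)²/(32·0.00249·243.6) = 0.4371 m/s.
Check: Re = ρVD/μ = 781.1·0.4371·0.008038/0.00249 = 1102 < 2300, so the laminar assumption holds.
Q = V·A = 0.4371·(π/4·0.008038²) = 2.218e-05 m³/s = 2.218×10^-5 m³/s.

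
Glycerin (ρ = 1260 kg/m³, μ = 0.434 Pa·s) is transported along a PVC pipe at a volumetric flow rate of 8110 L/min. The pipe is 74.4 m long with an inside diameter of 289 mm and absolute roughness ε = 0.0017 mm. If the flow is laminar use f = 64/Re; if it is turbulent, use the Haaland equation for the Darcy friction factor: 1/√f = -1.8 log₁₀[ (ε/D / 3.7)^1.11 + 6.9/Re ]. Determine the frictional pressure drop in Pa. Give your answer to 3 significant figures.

Q = 8110 L/min = 8110/60000 = 0.1352 m³/s.
Cross-sectional area A = πD²/4 = π(0.289)²/4 = 0.0656 m²; mean velocity V = Q/A = 0.1352/0.0656 = 2.061 m/s.
Reynolds number Re = ρVD/μ = 1260 · 2.061 · 0.289 / 0.434 = 1729.
Re < 2300 → laminar flow, so f = 64/Re = 64/1729 = 0.03702 (the turbulent correlation is not needed).
Darcy-Weisbach: ΔP = f(L/D)(ρV²/2) = 0.03702·(74.4/0.289)·(1260·2.061²/2) = 0.03702·257.4·2675 = 2.549e+04 Pa.

ΔP ≈ 25500 Pa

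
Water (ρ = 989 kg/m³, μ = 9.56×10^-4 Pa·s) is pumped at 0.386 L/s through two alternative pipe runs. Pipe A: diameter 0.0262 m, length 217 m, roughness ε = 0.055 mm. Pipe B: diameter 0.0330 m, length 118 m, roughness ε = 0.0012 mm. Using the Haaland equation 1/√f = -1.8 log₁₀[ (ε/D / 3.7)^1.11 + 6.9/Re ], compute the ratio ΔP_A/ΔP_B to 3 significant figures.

ΔP_A/ΔP_B ≈ 6.30

Pipe A: V = Q/A = 0.000386/0.0005391 = 0.716 m/s; Re = 1.941e+04; ε/D = 0.0021; Haaland → f = 0.0298; ΔP_A = f(L/D)(ρV²/2) = 6.256e+04 Pa.
Pipe B: V = Q/A = 0.000386/0.0008553 = 0.4513 m/s; Re = 1.541e+04; ε/D = 3.64e-05; Haaland → f = 0.02756; ΔP_B = f(L/D)(ρV²/2) = 9927 Pa.
ΔP_A/ΔP_B = 6.256e+04/9927 = 6.30.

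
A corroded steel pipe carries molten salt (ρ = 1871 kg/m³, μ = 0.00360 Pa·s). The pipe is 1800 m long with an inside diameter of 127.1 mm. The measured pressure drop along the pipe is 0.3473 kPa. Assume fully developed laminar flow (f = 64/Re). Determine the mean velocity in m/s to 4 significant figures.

V ≈ 0.02706 m/s

For laminar flow, f = 64/Re with Re = ρVD/μ, so Darcy-Weisbach reduces to ΔP = 32μLV/D². Solving for V: V = ΔP·D²/(32μL) = 347.3·(0.1271)²/(32·0.0036·1800) = 0.02706 m/s.
Check: Re = ρVD/μ = 1871·0.02706·0.1271/0.0036 = 1787 < 2300, so the laminar assumption holds.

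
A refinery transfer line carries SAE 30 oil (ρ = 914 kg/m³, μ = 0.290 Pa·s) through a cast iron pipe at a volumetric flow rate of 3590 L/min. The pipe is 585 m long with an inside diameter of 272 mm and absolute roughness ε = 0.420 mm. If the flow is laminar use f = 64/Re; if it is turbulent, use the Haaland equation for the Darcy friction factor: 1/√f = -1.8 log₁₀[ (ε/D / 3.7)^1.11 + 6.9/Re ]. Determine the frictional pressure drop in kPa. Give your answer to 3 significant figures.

ΔP ≈ 75.6 kPa

Q = 3590 L/min = 3590/60000 = 0.05983 m³/s.
Cross-sectional area A = πD²/4 = π(0.272)²/4 = 0.05811 m²; mean velocity V = Q/A = 0.05983/0.05811 = 1.03 m/s.
Reynolds number Re = ρVD/μ = 914 · 1.03 · 0.272 / 0.29 = 882.7.
Re < 2300 → laminar flow, so f = 64/Re = 64/882.7 = 0.0725 (the turbulent correlation is not needed).
Darcy-Weisbach: ΔP = f(L/D)(ρV²/2) = 0.0725·(585/0.272)·(914·1.03²/2) = 0.0725·2151·484.6 = 7.556e+04 Pa.
ΔP = 7.556e+04 Pa = 75.6 kPa.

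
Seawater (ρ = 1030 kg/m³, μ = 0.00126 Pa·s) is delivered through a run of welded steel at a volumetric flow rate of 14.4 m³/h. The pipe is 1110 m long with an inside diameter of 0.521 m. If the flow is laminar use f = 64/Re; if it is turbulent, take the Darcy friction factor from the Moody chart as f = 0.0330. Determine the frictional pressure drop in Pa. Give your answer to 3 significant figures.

ΔP ≈ 12.7 Pa

Q = 14.4 m³/h = 14.4/3600 = 0.004 m³/s.
Cross-sectional area A = πD²/4 = π(0.521)²/4 = 0.2132 m²; mean velocity V = Q/A = 0.004/0.2132 = 0.01876 m/s.
Reynolds number Re = ρVD/μ = 1030 · 0.01876 · 0.521 / 0.00126 = 7991.
Re > 4000 → turbulent; use the Moody-chart value f = 0.0330.
Darcy-Weisbach: ΔP = f(L/D)(ρV²/2) = 0.033·(1110/0.521)·(1030·0.01876²/2) = 0.033·2131·0.1813 = 12.75 Pa.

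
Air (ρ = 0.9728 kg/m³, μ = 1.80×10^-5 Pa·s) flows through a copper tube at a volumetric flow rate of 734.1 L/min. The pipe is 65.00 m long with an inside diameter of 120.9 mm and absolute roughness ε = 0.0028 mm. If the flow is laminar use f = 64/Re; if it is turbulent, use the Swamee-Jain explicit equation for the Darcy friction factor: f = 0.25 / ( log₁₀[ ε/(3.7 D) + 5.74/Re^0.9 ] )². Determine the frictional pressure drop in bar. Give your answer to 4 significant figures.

Q = 734.1 L/min = 734.1/60000 = 0.01224 m³/s.
Cross-sectional area A = πD²/4 = π(0.1209)²/4 = 0.01148 m²; mean velocity V = Q/A = 0.01224/0.01148 = 1.066 m/s.
Reynolds number Re = ρVD/μ = 0.9728 · 1.066 · 0.1209 / 1.8e-05 = 6964.
Re > 4000 → turbulent. Relative roughness ε/D = 2.8e-06/0.1209 = 2.32e-05. Swamee-Jain: f = 0.25/(log₁₀[2.32e-05/3.7 + 5.74/6964^0.9])² = 0.25/(log₁₀[6.26e-06 + 0.002])² = 0.25/(-2.698)² = 0.03434.
Darcy-Weisbach: ΔP = f(L/D)(ρV²/2) = 0.03434·(65/0.1209)·(0.9728·1.066²/2) = 0.03434·537.6·0.5525 = 10.2 Pa.
ΔP = 10.2 Pa = 1.020×10^-4 bar.

ΔP ≈ 1.020×10^-4 bar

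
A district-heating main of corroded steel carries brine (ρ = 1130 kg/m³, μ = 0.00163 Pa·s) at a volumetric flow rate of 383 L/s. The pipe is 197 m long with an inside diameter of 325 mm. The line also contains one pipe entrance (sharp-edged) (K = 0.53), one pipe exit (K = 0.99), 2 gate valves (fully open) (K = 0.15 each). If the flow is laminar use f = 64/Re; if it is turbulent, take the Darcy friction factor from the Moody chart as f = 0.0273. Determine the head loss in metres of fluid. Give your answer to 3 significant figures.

h_f ≈ 20.0 m

Q = 383 L/s = 383/1000 = 0.383 m³/s.
Cross-sectional area A = πD²/4 = π(0.325)²/4 = 0.08296 m²; mean velocity V = Q/A = 0.383/0.08296 = 4.617 m/s.
Reynolds number Re = ρVD/μ = 1130 · 4.617 · 0.325 / 0.00163 = 1.04e+06.
Re > 4000 → turbulent; use the Moody-chart value f = 0.0273.
Total minor-loss coefficient ΣK = 1·0.53 + 1·0.99 + 2·0.15 = 1.82.
ΔP = [f·L/D + ΣK]·(ρV²/2) = [0.0273·197/0.325 + 1.82]·(1130·4.617²/2) = [16.55 + 1.82]·1.204e+04 = 2.212e+05 Pa.
Head loss h_f = ΔP/(ρg) = 2.212e+05/(1130·9.81) = 20.0 m.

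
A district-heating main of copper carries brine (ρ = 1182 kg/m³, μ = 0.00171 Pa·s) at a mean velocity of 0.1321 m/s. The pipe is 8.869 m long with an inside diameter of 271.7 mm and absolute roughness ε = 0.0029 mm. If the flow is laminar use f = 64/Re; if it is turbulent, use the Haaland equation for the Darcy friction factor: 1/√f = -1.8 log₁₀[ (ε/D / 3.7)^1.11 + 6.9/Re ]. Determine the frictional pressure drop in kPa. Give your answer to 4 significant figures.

ΔP ≈ 0.008223 kPa

Reynolds number Re = ρVD/μ = 1182 · 0.1321 · 0.2717 / 0.00171 = 2.481e+04.
Re > 4000 → turbulent. Relative roughness ε/D = 2.9e-06/0.2717 = 1.07e-05. Haaland: 1/√f = -1.8 log₁₀[(1.07e-05/3.7)^1.11 + 6.9/2.481e+04] = -1.8 log₁₀[7.09e-07 + 0.000278] = 6.398, so f = 0.02443.
Darcy-Weisbach: ΔP = f(L/D)(ρV²/2) = 0.02443·(8.869/0.2717)·(1182·0.1321²/2) = 0.02443·32.64·10.31 = 8.223 Pa.
ΔP = 8.223 Pa = 0.008223 kPa.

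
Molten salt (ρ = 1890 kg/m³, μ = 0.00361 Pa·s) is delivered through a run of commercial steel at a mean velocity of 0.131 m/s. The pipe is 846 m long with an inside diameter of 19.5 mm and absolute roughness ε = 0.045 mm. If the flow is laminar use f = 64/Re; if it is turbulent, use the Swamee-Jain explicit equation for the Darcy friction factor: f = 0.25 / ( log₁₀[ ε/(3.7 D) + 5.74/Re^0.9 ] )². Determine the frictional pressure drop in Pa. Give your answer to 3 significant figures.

ΔP ≈ 33700 Pa

Reynolds number Re = ρVD/μ = 1890 · 0.131 · 0.0195 / 0.00361 = 1337.
Re < 2300 → laminar flow, so f = 64/Re = 64/1337 = 0.04785 (the turbulent correlation is not needed).
Darcy-Weisbach: ΔP = f(L/D)(ρV²/2) = 0.04785·(846/0.0195)·(1890·0.131²/2) = 0.04785·4.338e+04·16.22 = 3.367e+04 Pa.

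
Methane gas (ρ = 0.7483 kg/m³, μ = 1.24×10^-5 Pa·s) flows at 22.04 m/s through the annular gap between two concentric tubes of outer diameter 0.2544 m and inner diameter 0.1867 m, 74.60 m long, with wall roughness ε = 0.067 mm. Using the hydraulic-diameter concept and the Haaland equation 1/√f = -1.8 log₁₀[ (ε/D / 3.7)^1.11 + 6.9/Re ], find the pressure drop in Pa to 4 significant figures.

Hydraulic diameter D_h = 4A/P = D_o - D_i = 0.2544 - 0.1867 = 0.0677 m.
Re = ρVD_h/μ = 0.7483·22.04·0.0677/1.24e-05 = 9.004e+04.
ε/D_h = 6.7e-05/0.0677 = 0.00099; Haaland gives 1/√f = -1.8 log₁₀[0.000108+7.66e-05] = 6.72, so f = 0.02215.
ΔP = f(L/D_h)(ρV²/2) = 0.02215·74.6/0.0677·181.7 = 4435 Pa.

ΔP ≈ 4435 Pa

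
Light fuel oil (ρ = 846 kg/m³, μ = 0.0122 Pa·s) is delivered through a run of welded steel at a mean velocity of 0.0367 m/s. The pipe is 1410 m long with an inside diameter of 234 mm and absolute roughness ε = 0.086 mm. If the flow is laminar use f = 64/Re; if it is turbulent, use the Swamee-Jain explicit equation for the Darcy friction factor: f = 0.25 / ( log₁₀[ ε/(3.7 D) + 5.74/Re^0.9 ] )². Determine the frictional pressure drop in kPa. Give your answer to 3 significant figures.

Reynolds number Re = ρVD/μ = 846 · 0.0367 · 0.234 / 0.0122 = 595.5.
Re < 2300 → laminar flow, so f = 64/Re = 64/595.5 = 0.1075 (the turbulent correlation is not needed).
Darcy-Weisbach: ΔP = f(L/D)(ρV²/2) = 0.1075·(1410/0.234)·(846·0.0367²/2) = 0.1075·6026·0.5697 = 368.9 Pa.
ΔP = 368.9 Pa = 0.369 kPa.

ΔP ≈ 0.369 kPa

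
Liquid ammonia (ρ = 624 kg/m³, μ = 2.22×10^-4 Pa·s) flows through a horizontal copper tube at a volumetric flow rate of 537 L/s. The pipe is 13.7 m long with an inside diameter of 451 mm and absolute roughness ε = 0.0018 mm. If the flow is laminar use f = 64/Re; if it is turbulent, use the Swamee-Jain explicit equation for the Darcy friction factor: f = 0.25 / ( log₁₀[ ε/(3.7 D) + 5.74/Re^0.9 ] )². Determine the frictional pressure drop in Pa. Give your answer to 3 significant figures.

ΔP ≈ 1010 Pa

Q = 537 L/s = 537/1000 = 0.537 m³/s.
Cross-sectional area A = πD²/4 = π(0.451)²/4 = 0.1598 m²; mean velocity V = Q/A = 0.537/0.1598 = 3.361 m/s.
Reynolds number Re = ρVD/μ = 624 · 3.361 · 0.451 / 0.000222 = 4.261e+06.
Re > 4000 → turbulent. Relative roughness ε/D = 1.8e-06/0.451 = 3.99e-06. Swamee-Jain: f = 0.25/(log₁₀[3.99e-06/3.7 + 5.74/4.261e+06^0.9])² = 0.25/(log₁₀[1.08e-06 + 6.2e-06])² = 0.25/(-5.138)² = 0.00947.
Darcy-Weisbach: ΔP = f(L/D)(ρV²/2) = 0.00947·(13.7/0.451)·(624·3.361²/2) = 0.00947·30.38·3525 = 1014 Pa.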